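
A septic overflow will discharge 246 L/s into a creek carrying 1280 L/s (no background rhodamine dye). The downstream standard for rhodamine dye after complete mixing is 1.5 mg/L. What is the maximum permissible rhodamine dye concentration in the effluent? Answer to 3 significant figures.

At the limit, (Qr·Cr + Qe·Cₑ)/(Qr + Qe) = 1.5:
Cₑ = (1526·1.5 − 1280·0) / 246.0 = 9.305 mg/L.

9.30 mg/L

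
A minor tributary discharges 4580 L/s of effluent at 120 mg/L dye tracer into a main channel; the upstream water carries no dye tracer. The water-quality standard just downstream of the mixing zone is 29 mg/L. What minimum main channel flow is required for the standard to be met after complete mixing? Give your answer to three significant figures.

Set C_mix = 29: (Q·0 + 4580·120.0) / (Q + 4580) = 29
→ Q = 4580·(120.0 − 29)/(29 − 0) = 14370 L/s.

14400 L/s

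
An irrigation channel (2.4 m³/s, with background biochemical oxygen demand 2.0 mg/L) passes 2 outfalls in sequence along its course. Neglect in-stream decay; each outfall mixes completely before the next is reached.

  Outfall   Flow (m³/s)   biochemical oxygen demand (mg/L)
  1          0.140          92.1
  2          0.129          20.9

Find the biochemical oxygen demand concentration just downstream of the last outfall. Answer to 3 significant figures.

After outfall 1: Q = 2.400 + 0.1400 = 2.540 m³/s; C = (2.400·2.000 + 0.1400·92.10)/2.540 = 6.966 mg/L.
After outfall 2: Q = 2.540 + 0.1290 = 2.669 m³/s; C = (2.540·6.966 + 0.1290·20.90)/2.669 = 7.640 mg/L.

7.64 mg/L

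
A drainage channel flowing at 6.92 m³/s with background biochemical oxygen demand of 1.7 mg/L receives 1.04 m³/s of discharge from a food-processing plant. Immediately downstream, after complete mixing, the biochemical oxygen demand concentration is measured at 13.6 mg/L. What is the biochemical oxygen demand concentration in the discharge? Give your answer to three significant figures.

Mass balance: 6.920·1.700 + 1.040·Cₑ = 7.960·13.60
→ Cₑ = (7.960·13.60 − 6.920·1.700) / 1.040 = 92.78 mg/L.

92.8 mg/L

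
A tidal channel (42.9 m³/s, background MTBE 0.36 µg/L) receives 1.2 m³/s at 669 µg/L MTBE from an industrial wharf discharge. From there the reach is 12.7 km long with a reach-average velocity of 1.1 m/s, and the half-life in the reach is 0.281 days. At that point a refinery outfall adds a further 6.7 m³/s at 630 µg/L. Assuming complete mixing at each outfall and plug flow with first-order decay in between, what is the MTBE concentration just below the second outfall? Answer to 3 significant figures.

Mass balance: C = (42.90·0.3600 + 1.200·669.0) / 44.10 = 818.2/44.10 = 18.55 µg/L; combined flow 44.10 m³/s.
Travel time t = 12.7·1000 / 1.1 = 11550 s = 3.207 h.
Half-life 0.281 d → k = ln 2 / 0.281 = 2.467 d⁻¹.
Applying C = C₀e^(−kt): 18.55 × 0.7192 = 13.34 µg/L.
At the second outfall, C = (44.10·13.34 + 6.700·630.0) / (44.10 + 6.700) = 94.67 µg/L.

94.7 µg/L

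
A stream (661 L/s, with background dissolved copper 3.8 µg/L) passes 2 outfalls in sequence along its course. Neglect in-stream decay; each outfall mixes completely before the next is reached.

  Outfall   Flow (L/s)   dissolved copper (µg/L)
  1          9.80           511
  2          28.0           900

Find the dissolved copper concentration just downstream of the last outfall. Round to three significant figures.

46.8 µg/L

Outfall 1: combined Q = 670.8 L/s; C = (661.0·3.800 + 9.800·511.0)/670.8 = 11.21 µg/L.
Outfall 2: combined Q = 698.8 L/s; C = (670.8·11.21 + 28.00·900.0)/698.8 = 46.82 µg/L.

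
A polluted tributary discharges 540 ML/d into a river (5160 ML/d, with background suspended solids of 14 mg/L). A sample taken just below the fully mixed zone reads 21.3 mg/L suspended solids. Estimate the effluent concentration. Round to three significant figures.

91.1 mg/L

Mass balance: 5160·14.00 + 540.0·Cₑ = 5700·21.30
→ Cₑ = (5700·21.30 − 5160·14.00) / 540.0 = 91.06 mg/L.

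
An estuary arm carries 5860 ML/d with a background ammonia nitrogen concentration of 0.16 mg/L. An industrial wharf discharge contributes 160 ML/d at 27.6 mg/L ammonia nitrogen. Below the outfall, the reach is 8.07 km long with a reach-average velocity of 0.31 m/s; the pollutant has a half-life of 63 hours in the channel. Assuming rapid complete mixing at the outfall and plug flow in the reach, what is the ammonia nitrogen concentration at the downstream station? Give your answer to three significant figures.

0.821 mg/L

After mixing, C = (5860·0.1600 + 160.0·27.60) / 6020 = 5354/6020 = 0.8893 mg/L.
Travel time t = 8.07·1000 / 0.31 = 26030 s = 7.231 h.
Half-life 63 h → k = ln 2 / 63 = 0.01100 h⁻¹ = 0.2641 d⁻¹.
First-order decay: C = 0.8893·exp(−k·t) = 0.8893·0.9235 = 0.8213 mg/L.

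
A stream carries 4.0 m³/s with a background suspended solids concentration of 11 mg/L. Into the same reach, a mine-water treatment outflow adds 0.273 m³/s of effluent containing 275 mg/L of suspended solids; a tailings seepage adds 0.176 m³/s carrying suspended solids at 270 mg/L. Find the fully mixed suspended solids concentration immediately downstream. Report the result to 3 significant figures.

After mixing, C = (4.000·11.00 + 0.2730·275.0 + 0.1760·270.0) / 4.449 = 166.6/4.449 = 37.45 mg/L.

37.4 mg/L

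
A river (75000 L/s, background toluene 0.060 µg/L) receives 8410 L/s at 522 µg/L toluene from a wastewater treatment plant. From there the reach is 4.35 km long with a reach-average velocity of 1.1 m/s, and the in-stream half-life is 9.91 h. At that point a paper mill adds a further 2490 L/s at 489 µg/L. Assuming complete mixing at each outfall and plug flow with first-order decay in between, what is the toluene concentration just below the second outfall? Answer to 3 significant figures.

61.5 µg/L

Conservation of mass: C = (75000·0.06000 + 8410·522.0) / 83410 = 4395000/83410 = 52.69 µg/L; combined flow 83410 L/s.
Travel time t = 4.35·1000 / 1.1 = 3955 s = 1.098 h.
Half-life 9.91 h → k = ln 2 / 9.91 = 0.06994 h⁻¹ = 1.679 d⁻¹.
First-order decay: C = 52.69·exp(−k·t) = 52.69·0.9260 = 48.79 µg/L.
At the second outfall, C = (83410·48.79 + 2490·489.0) / (83410 + 2490) = 61.55 µg/L.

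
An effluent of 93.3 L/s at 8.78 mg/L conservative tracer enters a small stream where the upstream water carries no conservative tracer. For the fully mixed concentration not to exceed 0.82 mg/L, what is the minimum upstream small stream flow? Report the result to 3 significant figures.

Set C_mix = 0.82: (Q·0 + 93.30·8.780) / (Q + 93.30) = 0.82
→ Q = 93.30·(8.780 − 0.82)/(0.82 − 0) = 905.7 L/s.

906 L/s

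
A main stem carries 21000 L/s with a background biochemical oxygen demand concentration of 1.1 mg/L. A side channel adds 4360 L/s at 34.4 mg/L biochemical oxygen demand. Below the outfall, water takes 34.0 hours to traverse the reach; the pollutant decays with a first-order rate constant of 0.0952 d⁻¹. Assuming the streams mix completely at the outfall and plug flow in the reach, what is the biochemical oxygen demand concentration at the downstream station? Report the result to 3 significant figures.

After mixing, C = (21000·1.100 + 4360·34.40) / 25360 = 173100/25360 = 6.825 mg/L.
After decay, C = 6.825 × e^(−kt) = 6.825 × 0.8738 = 5.964 mg/L.

5.96 mg/L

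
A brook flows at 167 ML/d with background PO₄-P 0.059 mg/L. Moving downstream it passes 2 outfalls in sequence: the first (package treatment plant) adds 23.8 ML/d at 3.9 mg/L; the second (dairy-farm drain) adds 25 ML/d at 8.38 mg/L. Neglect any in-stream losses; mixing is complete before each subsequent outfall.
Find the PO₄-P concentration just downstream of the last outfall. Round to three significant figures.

1.45 mg/L

Outfall 1: combined Q = 190.8 ML/d; C = (167.0·0.05900 + 23.80·3.900)/190.8 = 0.5381 mg/L.
Outfall 2: combined Q = 215.8 ML/d; C = (190.8·0.5381 + 25.00·8.380)/215.8 = 1.447 mg/L.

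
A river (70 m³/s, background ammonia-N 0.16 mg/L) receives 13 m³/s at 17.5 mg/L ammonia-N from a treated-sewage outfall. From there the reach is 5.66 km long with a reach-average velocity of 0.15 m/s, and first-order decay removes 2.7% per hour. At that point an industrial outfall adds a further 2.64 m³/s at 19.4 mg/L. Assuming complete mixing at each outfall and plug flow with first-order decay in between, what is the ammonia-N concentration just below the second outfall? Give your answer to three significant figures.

2.69 mg/L

After mixing, C = (70.00·0.1600 + 13.00·17.50) / 83.00 = 238.7/83.00 = 2.876 mg/L; combined flow 83.00 m³/s.
Travel time t = 5.66·1000 / 0.15 = 37730 s = 10.48 h.
2.7%/h lost → k = −ln(1 − 0.027) = 0.02737 h⁻¹.
First-order decay: C = 2.876·exp(−k·t) = 2.876·0.7506 = 2.159 mg/L.
At the second outfall, C = (83.00·2.159 + 2.640·19.40) / (83.00 + 2.640) = 2.690 mg/L.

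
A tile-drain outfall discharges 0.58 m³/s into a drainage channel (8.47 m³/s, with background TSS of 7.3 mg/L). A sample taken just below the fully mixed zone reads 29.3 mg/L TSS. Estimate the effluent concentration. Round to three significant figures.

351 mg/L

Mass balance: 8.470·7.300 + 0.5800·Cₑ = 9.050·29.30
→ Cₑ = (9.050·29.30 − 8.470·7.300) / 0.5800 = 350.6 mg/L.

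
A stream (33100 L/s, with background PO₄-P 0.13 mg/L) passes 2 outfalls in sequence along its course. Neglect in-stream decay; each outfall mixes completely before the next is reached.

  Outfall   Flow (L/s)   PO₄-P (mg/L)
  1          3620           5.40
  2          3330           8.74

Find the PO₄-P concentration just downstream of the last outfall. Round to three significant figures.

Outfall 1: combined Q = 36720 L/s; C = (33100·0.1300 + 3620·5.400)/36720 = 0.6495 mg/L.
Outfall 2: combined Q = 40050 L/s; C = (36720·0.6495 + 3330·8.740)/40050 = 1.322 mg/L.

1.32 mg/L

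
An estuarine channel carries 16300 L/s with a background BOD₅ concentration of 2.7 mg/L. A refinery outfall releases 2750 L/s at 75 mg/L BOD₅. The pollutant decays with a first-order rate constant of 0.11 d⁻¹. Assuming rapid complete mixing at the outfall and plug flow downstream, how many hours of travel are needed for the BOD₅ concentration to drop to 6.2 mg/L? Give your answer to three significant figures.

164 h

Flow-weighted average: C = (16300·2.700 + 2750·75.00) / 19050 = 250300/19050 = 13.14 mg/L.
13.14·exp(−k·t) = 6.2 → t = ln(13.14/6.2)/k = 589800 s = 163.8 h.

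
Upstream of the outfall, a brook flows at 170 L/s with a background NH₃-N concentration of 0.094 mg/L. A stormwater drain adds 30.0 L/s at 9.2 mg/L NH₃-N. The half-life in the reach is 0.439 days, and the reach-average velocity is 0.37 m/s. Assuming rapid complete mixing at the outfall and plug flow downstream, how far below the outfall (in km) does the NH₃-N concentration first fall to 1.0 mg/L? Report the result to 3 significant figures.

Flow-weighted average: C = (170.0·0.09400 + 30.00·9.200) / 200.0 = 292.0/200.0 = 1.460 mg/L.
Half-life 0.439 d → k = ln 2 / 0.439 = 1.579 d⁻¹.
Set 1.460·exp(−k·t) = 1.0 → t = ln(1.460/1.0)/k = 20700 s = 5.751 h.
Distance = v·t = 0.37·20700 = 7661 m = 7.661 km.

7.66 km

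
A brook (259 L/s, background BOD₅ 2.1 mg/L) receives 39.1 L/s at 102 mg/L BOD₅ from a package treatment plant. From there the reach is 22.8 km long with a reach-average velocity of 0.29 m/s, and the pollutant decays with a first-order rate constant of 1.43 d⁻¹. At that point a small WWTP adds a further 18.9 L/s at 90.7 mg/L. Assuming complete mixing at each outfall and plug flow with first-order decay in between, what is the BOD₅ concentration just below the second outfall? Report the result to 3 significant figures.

9.30 mg/L

Mixed concentration C = ΣQC/ΣQ = (259.0·2.100 + 39.10·102.0) / 298.1 = 4532/298.1 = 15.20 mg/L; combined flow 298.1 L/s.
Travel time t = 22.8·1000 / 0.29 = 78620 s = 21.84 h.
First-order decay: C = 15.20·exp(−k·t) = 15.20·0.2722 = 4.138 mg/L.
Second outfall: C = (298.1·4.138 + 18.90·90.70)/317.0 = 9.299 mg/L.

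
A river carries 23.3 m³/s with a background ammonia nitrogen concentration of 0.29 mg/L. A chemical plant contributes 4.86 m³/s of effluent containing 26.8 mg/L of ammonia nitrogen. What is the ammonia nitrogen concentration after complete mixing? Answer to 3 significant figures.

4.87 mg/L

Mixed concentration C = ΣQC/ΣQ = (23.30·0.2900 + 4.860·26.80) / 28.16 = 137.0/28.16 = 4.865 mg/L.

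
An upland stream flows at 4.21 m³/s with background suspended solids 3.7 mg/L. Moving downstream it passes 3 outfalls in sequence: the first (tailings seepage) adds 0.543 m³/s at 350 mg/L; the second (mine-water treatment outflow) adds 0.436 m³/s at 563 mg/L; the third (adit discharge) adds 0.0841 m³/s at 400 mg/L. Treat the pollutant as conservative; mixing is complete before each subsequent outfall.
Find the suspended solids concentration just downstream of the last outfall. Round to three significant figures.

Outfall 1: combined Q = 4.753 m³/s; C = (4.210·3.700 + 0.5430·350.0)/4.753 = 43.26 mg/L.
Outfall 2: combined Q = 5.189 m³/s; C = (4.753·43.26 + 0.4360·563.0)/5.189 = 86.93 mg/L.
Outfall 3: combined Q = 5.273 m³/s; C = (5.189·86.93 + 0.08410·400.0)/5.273 = 91.93 mg/L.

91.9 mg/L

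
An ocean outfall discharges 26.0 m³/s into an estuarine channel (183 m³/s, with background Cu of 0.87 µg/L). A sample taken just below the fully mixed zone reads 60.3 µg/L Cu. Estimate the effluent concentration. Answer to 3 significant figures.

Mass balance: 183.0·0.8700 + 26.00·Cₑ = 209.0·60.30
→ Cₑ = (209.0·60.30 − 183.0·0.8700) / 26.00 = 478.6 µg/L.

479 µg/L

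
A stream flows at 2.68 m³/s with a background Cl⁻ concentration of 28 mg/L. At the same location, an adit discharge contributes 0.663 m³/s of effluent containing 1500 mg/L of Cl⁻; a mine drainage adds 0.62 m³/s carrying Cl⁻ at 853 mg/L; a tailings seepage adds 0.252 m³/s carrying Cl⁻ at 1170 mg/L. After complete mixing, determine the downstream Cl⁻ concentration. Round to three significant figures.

Flow-weighted average: C = (2.680·28.00 + 0.6630·1500 + 0.6200·853.0 + 0.2520·1170) / 4.215 = 1893/4.215 = 449.2 mg/L.

449 mg/L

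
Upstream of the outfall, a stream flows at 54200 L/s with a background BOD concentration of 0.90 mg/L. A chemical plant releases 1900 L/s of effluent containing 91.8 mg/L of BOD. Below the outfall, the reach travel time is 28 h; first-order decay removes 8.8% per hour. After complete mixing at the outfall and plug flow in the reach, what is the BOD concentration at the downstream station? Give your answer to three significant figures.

After mixing, C = (54200·0.9000 + 1900·91.80) / 56100 = 223200/56100 = 3.979 mg/L.
8.8%/h lost → k = −ln(1 − 0.088) = 0.09212 h⁻¹.
First-order decay: C = 3.979·exp(−k·t) = 3.979·0.07583 = 0.3017 mg/L.

0.302 mg/L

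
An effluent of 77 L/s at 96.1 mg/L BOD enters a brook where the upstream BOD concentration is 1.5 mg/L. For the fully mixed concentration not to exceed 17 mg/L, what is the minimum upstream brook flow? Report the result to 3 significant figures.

Set C_mix = 17: (Q·1.500 + 77.00·96.10) / (Q + 77.00) = 17
→ Q = 77.00·(96.10 − 17)/(17 − 1.500) = 392.9 L/s.

393 L/s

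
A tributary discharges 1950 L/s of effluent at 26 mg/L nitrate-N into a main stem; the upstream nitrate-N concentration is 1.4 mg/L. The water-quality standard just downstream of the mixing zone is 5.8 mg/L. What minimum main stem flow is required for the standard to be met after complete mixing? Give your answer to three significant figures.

Set C_mix = 5.8: (Q·1.400 + 1950·26.00) / (Q + 1950) = 5.8
→ Q = 1950·(26.00 − 5.8)/(5.8 − 1.400) = 8952 L/s.

8950 L/s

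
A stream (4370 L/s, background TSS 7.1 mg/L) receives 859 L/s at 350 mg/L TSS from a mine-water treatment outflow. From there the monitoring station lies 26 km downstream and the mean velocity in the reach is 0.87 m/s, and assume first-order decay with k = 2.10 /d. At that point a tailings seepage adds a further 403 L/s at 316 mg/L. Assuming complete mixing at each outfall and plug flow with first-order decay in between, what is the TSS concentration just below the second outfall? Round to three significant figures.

51.1 mg/L

Mixed concentration C = ΣQC/ΣQ = (4370·7.100 + 859.0·350.0) / 5229 = 331700/5229 = 63.43 mg/L; combined flow 5229 L/s.
Travel time t = 26·1000 / 0.87 = 29890 s = 8.301 h.
First-order decay: C = 63.43·exp(−k·t) = 63.43·0.4837 = 30.68 mg/L.
At the second outfall, C = (5229·30.68 + 403.0·316.0) / (5229 + 403.0) = 51.09 mg/L.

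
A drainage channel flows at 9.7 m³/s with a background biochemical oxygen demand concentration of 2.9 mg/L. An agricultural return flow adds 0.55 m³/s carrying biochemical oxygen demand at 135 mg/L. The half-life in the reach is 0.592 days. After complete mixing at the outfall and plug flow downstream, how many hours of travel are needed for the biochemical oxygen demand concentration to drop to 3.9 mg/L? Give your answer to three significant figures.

19.3 h

Mixed concentration C = ΣQC/ΣQ = (9.700·2.900 + 0.5500·135.0) / 10.25 = 102.4/10.25 = 9.988 mg/L.
Half-life 0.592 d → k = ln 2 / 0.592 = 1.171 d⁻¹.
9.988·exp(−k·t) = 3.9 → t = ln(9.988/3.9)/k = 69400 s = 19.28 h.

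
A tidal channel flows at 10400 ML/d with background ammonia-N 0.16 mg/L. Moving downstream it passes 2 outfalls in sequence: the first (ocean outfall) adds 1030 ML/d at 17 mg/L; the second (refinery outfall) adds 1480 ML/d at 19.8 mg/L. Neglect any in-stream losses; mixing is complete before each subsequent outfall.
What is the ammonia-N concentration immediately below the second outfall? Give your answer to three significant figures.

Below outfall 1: Q → 11430 ML/d, C = (10400·0.1600 + 1030·17.00)/11430 = 1.678 mg/L.
Below outfall 2: Q → 12910 ML/d, C = (11430·1.678 + 1480·19.80)/12910 = 3.755 mg/L.

3.76 mg/L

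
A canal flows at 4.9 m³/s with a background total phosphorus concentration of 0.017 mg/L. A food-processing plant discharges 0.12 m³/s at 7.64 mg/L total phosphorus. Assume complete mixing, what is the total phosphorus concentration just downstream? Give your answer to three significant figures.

After mixing, C = (4.900·0.01700 + 0.1200·7.640) / 5.020 = 1.000/5.020 = 0.1992 mg/L.

0.199 mg/L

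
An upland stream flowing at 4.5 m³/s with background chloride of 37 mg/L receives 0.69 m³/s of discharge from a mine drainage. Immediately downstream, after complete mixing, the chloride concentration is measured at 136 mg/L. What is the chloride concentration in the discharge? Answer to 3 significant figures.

Mass balance: 4.500·37.00 + 0.6900·Cₑ = 5.190·136.0
→ Cₑ = (5.190·136.0 − 4.500·37.00) / 0.6900 = 781.7 mg/L.

782 mg/L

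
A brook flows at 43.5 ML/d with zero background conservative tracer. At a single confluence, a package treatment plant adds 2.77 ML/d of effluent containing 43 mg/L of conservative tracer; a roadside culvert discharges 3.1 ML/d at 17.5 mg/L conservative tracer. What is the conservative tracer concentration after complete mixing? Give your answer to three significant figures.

Mass balance: C = (43.50·0 + 2.770·43.00 + 3.100·17.50) / 49.37 = 173.4/49.37 = 3.511 mg/L.

3.51 mg/L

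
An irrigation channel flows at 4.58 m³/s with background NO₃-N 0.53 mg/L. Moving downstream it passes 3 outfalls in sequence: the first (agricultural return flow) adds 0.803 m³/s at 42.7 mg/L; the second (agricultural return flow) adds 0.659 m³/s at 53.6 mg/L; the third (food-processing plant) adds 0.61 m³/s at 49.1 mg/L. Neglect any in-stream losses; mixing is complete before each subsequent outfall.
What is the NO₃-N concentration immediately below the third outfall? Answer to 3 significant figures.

15.3 mg/L

After outfall 1: Q = 4.580 + 0.8030 = 5.383 m³/s; C = (4.580·0.5300 + 0.8030·42.70)/5.383 = 6.821 mg/L.
After outfall 2: Q = 5.383 + 0.6590 = 6.042 m³/s; C = (5.383·6.821 + 0.6590·53.60)/6.042 = 11.92 mg/L.
After outfall 3: Q = 6.042 + 0.6100 = 6.652 m³/s; C = (6.042·11.92 + 0.6100·49.10)/6.652 = 15.33 mg/L.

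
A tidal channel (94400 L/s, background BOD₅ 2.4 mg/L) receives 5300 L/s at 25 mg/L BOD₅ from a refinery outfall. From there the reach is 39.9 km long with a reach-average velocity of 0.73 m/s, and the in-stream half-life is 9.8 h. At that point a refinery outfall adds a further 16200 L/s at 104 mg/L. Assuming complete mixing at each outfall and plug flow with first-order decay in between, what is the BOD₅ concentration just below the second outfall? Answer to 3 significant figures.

15.6 mg/L

Flow-weighted average: C = (94400·2.400 + 5300·25.00) / 99700 = 359100/99700 = 3.601 mg/L; combined flow 99700 L/s.
Travel time t = 39.9·1000 / 0.73 = 54660 s = 15.18 h.
Half-life 9.8 h → k = ln 2 / 9.8 = 0.07073 h⁻¹ = 1.698 d⁻¹.
First-order decay: C = 3.601·exp(−k·t) = 3.601·0.3417 = 1.231 mg/L.
Second outfall: C = (99700·1.231 + 16200·104.0)/115900 = 15.60 mg/L.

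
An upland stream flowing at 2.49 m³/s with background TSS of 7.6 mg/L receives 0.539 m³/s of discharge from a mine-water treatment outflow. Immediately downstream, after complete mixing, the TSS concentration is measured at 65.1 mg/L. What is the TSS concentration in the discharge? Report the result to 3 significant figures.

331 mg/L

Mass balance: 2.490·7.600 + 0.5390·Cₑ = 3.029·65.10
→ Cₑ = (3.029·65.10 − 2.490·7.600) / 0.5390 = 330.7 mg/L.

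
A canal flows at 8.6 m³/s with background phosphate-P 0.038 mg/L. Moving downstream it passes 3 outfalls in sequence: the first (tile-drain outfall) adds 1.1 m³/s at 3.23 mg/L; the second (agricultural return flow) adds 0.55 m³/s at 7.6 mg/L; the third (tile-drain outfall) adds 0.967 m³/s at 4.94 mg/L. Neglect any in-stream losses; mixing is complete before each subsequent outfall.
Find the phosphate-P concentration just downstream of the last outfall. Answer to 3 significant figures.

1.14 mg/L

Outfall 1: combined Q = 9.700 m³/s; C = (8.600·0.03800 + 1.100·3.230)/9.700 = 0.4000 mg/L.
Outfall 2: combined Q = 10.25 m³/s; C = (9.700·0.4000 + 0.5500·7.600)/10.25 = 0.7863 mg/L.
Outfall 3: combined Q = 11.22 m³/s; C = (10.25·0.7863 + 0.9670·4.940)/11.22 = 1.144 mg/L.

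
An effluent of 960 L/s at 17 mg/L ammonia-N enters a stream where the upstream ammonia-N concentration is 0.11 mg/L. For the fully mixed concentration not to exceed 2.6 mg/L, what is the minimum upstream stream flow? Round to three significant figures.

5550 L/s

Set C_mix = 2.6: (Q·0.1100 + 960.0·17.00) / (Q + 960.0) = 2.6
→ Q = 960.0·(17.00 − 2.6)/(2.6 − 0.1100) = 5552 L/s.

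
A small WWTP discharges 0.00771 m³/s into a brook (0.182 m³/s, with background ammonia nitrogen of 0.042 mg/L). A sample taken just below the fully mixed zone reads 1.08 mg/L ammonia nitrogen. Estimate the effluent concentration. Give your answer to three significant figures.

Mass balance: 0.1820·0.04200 + 0.007710·Cₑ = 0.1897·1.080
→ Cₑ = (0.1897·1.080 − 0.1820·0.04200) / 0.007710 = 25.58 mg/L.

25.6 mg/L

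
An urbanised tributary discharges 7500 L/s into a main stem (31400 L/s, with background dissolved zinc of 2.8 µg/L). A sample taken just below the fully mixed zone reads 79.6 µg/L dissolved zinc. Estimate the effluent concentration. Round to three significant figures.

401 µg/L

Mass balance: 31400·2.800 + 7500·Cₑ = 38900·79.60
→ Cₑ = (38900·79.60 − 31400·2.800) / 7500 = 401.1 µg/L.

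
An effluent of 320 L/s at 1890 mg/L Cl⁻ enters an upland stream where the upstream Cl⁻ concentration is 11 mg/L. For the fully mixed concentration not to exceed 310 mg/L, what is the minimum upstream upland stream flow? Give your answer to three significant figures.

Set C_mix = 310: (Q·11.00 + 320.0·1890) / (Q + 320.0) = 310
→ Q = 320.0·(1890 − 310)/(310 − 11.00) = 1691 L/s.

1690 L/s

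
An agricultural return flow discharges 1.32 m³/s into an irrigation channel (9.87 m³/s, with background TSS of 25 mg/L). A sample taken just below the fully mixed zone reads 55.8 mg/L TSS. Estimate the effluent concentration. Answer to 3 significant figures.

Mass balance: 9.870·25.00 + 1.320·Cₑ = 11.19·55.80
→ Cₑ = (11.19·55.80 − 9.870·25.00) / 1.320 = 286.1 mg/L.

286 mg/L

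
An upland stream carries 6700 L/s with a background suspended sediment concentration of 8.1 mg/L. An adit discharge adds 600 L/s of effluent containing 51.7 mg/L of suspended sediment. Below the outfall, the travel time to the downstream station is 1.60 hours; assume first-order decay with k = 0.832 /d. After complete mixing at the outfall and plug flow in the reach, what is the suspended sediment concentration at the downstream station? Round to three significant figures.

11.1 mg/L

After mixing, C = (6700·8.100 + 600.0·51.70) / 7300 = 85290/7300 = 11.68 mg/L.
First-order decay: C = 11.68·exp(−k·t) = 11.68·0.9460 = 11.05 mg/L.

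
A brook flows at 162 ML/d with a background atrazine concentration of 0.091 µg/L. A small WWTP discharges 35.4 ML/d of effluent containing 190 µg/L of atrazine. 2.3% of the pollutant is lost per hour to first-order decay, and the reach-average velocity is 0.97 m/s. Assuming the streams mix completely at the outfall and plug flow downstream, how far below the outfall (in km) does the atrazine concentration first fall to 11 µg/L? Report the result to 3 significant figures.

Mixed concentration C = ΣQC/ΣQ = (162.0·0.09100 + 35.40·190.0) / 197.4 = 6741/197.4 = 34.15 µg/L.
2.3%/h lost → k = −ln(1 − 0.023) = 0.02327 h⁻¹.
Set 34.15·exp(−k·t) = 11 → t = ln(34.15/11)/k = 175300 s = 48.68 h.
Distance = v·t = 0.97·175300 = 170000 m = 170.0 km.

170 km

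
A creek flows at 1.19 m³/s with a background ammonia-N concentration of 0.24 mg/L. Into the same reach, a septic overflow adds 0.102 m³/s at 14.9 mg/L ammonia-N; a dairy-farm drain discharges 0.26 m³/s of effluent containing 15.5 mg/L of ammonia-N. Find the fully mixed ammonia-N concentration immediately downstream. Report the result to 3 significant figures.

Conservation of mass: C = (1.190·0.2400 + 0.1020·14.90 + 0.2600·15.50) / 1.552 = 5.835/1.552 = 3.760 mg/L.

3.76 mg/L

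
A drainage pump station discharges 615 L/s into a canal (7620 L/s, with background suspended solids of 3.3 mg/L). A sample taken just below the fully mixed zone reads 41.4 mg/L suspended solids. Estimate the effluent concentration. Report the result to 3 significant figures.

513 mg/L

Mass balance: 7620·3.300 + 615.0·Cₑ = 8235·41.40
→ Cₑ = (8235·41.40 − 7620·3.300) / 615.0 = 513.5 mg/L.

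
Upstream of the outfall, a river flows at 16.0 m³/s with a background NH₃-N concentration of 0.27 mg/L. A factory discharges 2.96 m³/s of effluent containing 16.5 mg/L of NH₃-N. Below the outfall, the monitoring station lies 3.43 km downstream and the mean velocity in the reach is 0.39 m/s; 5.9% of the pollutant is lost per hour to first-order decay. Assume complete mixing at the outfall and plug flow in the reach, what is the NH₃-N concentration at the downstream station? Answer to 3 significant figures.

2.42 mg/L

Mass balance: C = (16.00·0.2700 + 2.960·16.50) / 18.96 = 53.16/18.96 = 2.804 mg/L.
Travel time t = 3.43·1000 / 0.39 = 8795 s = 2.443 h.
5.9%/h lost → k = −ln(1 − 0.059) = 0.06081 h⁻¹.
First-order decay: C = 2.804·exp(−k·t) = 2.804·0.8619 = 2.417 mg/L.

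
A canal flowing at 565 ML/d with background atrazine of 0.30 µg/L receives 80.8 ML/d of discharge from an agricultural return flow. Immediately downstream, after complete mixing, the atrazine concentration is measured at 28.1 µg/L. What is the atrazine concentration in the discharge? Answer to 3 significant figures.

222 µg/L

Mass balance: 565.0·0.3000 + 80.80·Cₑ = 645.8·28.10
→ Cₑ = (645.8·28.10 − 565.0·0.3000) / 80.80 = 222.5 µg/L.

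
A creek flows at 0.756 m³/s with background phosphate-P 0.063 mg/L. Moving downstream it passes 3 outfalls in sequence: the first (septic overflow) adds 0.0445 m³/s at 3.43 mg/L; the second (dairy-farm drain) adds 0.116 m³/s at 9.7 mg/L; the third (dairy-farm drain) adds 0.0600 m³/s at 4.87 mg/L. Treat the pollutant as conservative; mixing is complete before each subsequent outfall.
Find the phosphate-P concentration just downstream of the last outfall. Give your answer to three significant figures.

Below outfall 1: Q → 0.8005 m³/s, C = (0.7560·0.06300 + 0.04450·3.430)/0.8005 = 0.2502 mg/L.
Below outfall 2: Q → 0.9165 m³/s, C = (0.8005·0.2502 + 0.1160·9.700)/0.9165 = 1.446 mg/L.
Below outfall 3: Q → 0.9765 m³/s, C = (0.9165·1.446 + 0.06000·4.870)/0.9765 = 1.657 mg/L.

1.66 mg/L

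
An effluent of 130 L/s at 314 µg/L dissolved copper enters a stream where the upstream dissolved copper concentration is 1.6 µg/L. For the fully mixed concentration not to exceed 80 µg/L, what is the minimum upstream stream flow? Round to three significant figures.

388 L/s

Set C_mix = 80: (Q·1.600 + 130.0·314.0) / (Q + 130.0) = 80
→ Q = 130.0·(314.0 − 80)/(80 − 1.600) = 388.0 L/s.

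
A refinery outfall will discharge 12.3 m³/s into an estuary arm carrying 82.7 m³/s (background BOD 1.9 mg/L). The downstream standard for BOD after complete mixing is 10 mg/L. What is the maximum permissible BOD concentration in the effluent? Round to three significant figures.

At the limit, (Qr·Cr + Qe·Cₑ)/(Qr + Qe) = 10:
Cₑ = (95.00·10 − 82.70·1.900) / 12.30 = 64.46 mg/L.

64.5 mg/L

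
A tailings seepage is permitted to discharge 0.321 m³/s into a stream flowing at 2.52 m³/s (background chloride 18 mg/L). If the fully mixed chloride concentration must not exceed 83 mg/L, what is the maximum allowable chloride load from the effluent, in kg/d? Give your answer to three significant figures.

16500 kg/d

Mass balance at the limit: 2.520·18.00 + 0.3210·Cₑ = 2.841·83 → Cₑ = 593.3 mg/L.
Load = 0.3210 m³/s × 593.3 g/m³ × 86 400 s/d = 16450 kg/d.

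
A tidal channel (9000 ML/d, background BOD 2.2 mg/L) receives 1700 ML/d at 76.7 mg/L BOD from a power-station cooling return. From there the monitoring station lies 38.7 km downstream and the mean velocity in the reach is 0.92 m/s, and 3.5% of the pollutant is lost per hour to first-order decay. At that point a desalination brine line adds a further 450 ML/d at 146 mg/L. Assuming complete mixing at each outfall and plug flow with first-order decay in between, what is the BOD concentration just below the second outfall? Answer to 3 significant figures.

14.8 mg/L

Flow-weighted average: C = (9000·2.200 + 1700·76.70) / 10700 = 150200/10700 = 14.04 mg/L; combined flow 10700 ML/d.
Travel time t = 38.7·1000 / 0.92 = 42070 s = 11.68 h.
3.5%/h lost → k = −ln(1 − 0.035) = 0.03563 h⁻¹.
Applying C = C₀e^(−kt): 14.04 × 0.6595 = 9.257 mg/L.
Second outfall: C = (10700·9.257 + 450.0·146.0)/11150 = 14.78 mg/L.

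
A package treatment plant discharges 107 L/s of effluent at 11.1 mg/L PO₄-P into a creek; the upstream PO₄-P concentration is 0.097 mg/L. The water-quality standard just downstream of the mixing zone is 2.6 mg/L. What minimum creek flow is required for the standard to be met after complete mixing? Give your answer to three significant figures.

Set C_mix = 2.6: (Q·0.09700 + 107.0·11.10) / (Q + 107.0) = 2.6
→ Q = 107.0·(11.10 − 2.6)/(2.6 − 0.09700) = 363.4 L/s.

363 L/s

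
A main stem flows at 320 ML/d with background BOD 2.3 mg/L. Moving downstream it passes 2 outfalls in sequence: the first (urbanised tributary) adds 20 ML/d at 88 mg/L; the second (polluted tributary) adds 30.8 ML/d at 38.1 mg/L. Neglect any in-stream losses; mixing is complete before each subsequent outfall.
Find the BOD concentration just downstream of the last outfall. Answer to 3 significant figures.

Outfall 1: combined Q = 340.0 ML/d; C = (320.0·2.300 + 20.00·88.00)/340.0 = 7.341 mg/L.
Outfall 2: combined Q = 370.8 ML/d; C = (340.0·7.341 + 30.80·38.10)/370.8 = 9.896 mg/L.

9.90 mg/L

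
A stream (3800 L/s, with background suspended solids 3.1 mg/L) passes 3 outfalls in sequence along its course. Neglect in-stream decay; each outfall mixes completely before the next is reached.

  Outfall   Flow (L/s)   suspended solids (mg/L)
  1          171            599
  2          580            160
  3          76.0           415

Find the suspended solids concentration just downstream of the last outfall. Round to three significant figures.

51.6 mg/L

After outfall 1: Q = 3800 + 171.0 = 3971 L/s; C = (3800·3.100 + 171.0·599.0)/3971 = 28.76 mg/L.
After outfall 2: Q = 3971 + 580.0 = 4551 L/s; C = (3971·28.76 + 580.0·160.0)/4551 = 45.49 mg/L.
After outfall 3: Q = 4551 + 76.00 = 4627 L/s; C = (4551·45.49 + 76.00·415.0)/4627 = 51.56 mg/L.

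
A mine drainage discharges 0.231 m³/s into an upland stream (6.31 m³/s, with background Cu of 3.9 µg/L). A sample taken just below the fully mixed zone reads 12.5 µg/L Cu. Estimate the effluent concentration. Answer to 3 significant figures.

247 µg/L

Mass balance: 6.310·3.900 + 0.2310·Cₑ = 6.541·12.50
→ Cₑ = (6.541·12.50 − 6.310·3.900) / 0.2310 = 247.4 µg/L.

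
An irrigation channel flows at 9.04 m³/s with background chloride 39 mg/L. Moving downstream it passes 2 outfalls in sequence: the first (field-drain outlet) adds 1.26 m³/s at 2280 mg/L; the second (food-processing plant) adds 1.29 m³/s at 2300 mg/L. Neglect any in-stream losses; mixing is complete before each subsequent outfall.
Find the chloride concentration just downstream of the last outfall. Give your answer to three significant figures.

Outfall 1: combined Q = 10.30 m³/s; C = (9.040·39.00 + 1.260·2280)/10.30 = 313.1 mg/L.
Outfall 2: combined Q = 11.59 m³/s; C = (10.30·313.1 + 1.290·2300)/11.59 = 534.3 mg/L.

534 mg/L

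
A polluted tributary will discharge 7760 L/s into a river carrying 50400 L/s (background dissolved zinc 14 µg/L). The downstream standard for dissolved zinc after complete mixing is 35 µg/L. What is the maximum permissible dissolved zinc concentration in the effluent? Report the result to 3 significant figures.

At the limit, (Qr·Cr + Qe·Cₑ)/(Qr + Qe) = 35:
Cₑ = (58160·35 − 50400·14.00) / 7760 = 171.4 µg/L.

171 µg/L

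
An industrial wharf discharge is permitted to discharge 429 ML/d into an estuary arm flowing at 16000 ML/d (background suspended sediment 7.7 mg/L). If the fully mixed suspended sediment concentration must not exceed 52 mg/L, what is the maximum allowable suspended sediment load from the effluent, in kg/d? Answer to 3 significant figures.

731000 kg/d

Mass balance at the limit: 16000·7.700 + 429.0·Cₑ = 16430·52 → Cₑ = 1704 mg/L.
429.0 ML/d = 4.965 m³/s. Load = 4.965 m³/s × 1704 g/m³ × 86 400 s/d = 731100 kg/d.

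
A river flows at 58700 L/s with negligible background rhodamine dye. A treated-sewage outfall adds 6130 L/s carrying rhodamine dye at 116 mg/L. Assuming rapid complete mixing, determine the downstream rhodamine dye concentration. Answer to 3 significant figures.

11.0 mg/L

Conservation of mass: C = (58700·0 + 6130·116.0) / 64830 = 711100/64830 = 10.97 mg/L.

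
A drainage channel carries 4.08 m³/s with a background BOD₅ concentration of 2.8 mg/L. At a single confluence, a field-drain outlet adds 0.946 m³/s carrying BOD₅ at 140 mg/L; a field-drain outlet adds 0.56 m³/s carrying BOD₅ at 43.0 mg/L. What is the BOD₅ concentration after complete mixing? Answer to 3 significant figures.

30.1 mg/L

Mass balance: C = (4.080·2.800 + 0.9460·140.0 + 0.5600·43.00) / 5.586 = 167.9/5.586 = 30.07 mg/L.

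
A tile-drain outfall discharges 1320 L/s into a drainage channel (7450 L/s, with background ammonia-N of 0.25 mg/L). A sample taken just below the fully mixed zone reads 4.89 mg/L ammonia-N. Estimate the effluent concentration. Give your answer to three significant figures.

Mass balance: 7450·0.2500 + 1320·Cₑ = 8770·4.890
→ Cₑ = (8770·4.890 − 7450·0.2500) / 1320 = 31.08 mg/L.

31.1 mg/L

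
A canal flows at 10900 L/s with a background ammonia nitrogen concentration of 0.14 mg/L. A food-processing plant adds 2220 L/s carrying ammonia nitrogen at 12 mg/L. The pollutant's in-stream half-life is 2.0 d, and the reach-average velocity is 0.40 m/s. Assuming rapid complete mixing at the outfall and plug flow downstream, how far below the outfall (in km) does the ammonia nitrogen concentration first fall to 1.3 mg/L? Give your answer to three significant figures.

50.0 km

Conservation of mass: C = (10900·0.1400 + 2220·12.00) / 13120 = 28170/13120 = 2.147 mg/L.
Half-life 2.0 d → k = ln 2 / 2.0 = 0.3466 d⁻¹.
Set 2.147·exp(−k·t) = 1.3 → t = ln(2.147/1.3)/k = 125100 s = 34.74 h.
Distance = v·t = 0.40·125100 = 50020 m = 50.02 km.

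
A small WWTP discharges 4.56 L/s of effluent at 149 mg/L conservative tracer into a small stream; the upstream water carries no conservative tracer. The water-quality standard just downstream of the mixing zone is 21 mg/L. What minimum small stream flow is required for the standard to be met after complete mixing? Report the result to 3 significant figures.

Set C_mix = 21: (Q·0 + 4.560·149.0) / (Q + 4.560) = 21
→ Q = 4.560·(149.0 − 21)/(21 − 0) = 27.79 L/s.

27.8 L/s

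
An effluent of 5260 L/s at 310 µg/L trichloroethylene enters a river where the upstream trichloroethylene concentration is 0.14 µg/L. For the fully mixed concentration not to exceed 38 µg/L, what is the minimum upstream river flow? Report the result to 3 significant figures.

37800 L/s

Set C_mix = 38: (Q·0.1400 + 5260·310.0) / (Q + 5260) = 38
→ Q = 5260·(310.0 − 38)/(38 − 0.1400) = 37790 L/s.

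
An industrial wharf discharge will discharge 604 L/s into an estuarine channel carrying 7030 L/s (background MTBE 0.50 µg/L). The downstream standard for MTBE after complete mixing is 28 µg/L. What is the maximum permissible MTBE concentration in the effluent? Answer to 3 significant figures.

348 µg/L

At the limit, (Qr·Cr + Qe·Cₑ)/(Qr + Qe) = 28:
Cₑ = (7634·28 − 7030·0.5000) / 604.0 = 348.1 µg/L.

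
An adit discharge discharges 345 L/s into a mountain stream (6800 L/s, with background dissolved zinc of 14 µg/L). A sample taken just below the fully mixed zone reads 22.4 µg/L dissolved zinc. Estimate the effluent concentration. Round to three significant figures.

188 µg/L

Mass balance: 6800·14.00 + 345.0·Cₑ = 7145·22.40
→ Cₑ = (7145·22.40 − 6800·14.00) / 345.0 = 188.0 µg/L.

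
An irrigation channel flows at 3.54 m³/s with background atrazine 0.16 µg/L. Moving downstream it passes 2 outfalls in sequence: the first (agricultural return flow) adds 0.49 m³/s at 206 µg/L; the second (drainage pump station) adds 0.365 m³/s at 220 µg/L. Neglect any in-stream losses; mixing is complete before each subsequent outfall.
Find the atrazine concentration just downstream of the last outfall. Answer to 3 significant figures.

After outfall 1: Q = 3.540 + 0.4900 = 4.030 m³/s; C = (3.540·0.1600 + 0.4900·206.0)/4.030 = 25.19 µg/L.
After outfall 2: Q = 4.030 + 0.3650 = 4.395 m³/s; C = (4.030·25.19 + 0.3650·220.0)/4.395 = 41.37 µg/L.

41.4 µg/L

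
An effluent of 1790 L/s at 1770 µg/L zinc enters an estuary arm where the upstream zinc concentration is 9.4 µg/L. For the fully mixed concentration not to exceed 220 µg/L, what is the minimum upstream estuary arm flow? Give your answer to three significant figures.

13200 L/s

Set C_mix = 220: (Q·9.400 + 1790·1770) / (Q + 1790) = 220
→ Q = 1790·(1770 − 220)/(220 − 9.400) = 13170 L/s.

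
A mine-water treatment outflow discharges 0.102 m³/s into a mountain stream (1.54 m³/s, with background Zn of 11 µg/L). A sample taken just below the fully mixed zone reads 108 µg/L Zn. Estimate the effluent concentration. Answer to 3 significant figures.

Mass balance: 1.540·11.00 + 0.1020·Cₑ = 1.642·108.0
→ Cₑ = (1.642·108.0 − 1.540·11.00) / 0.1020 = 1573 µg/L.

1570 µg/L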